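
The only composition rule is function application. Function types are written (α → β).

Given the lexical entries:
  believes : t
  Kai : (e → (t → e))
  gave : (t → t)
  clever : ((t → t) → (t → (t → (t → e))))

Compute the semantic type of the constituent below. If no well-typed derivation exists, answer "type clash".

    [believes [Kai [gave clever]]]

At [gave clever], clever : ((t → t) → (t → (t → (t → e)))) takes gave : (t → t), giving (t → (t → (t → e))).
[Kai [gave clever]]: (e → (t → e)) with (t → (t → (t → e))) — neither is a function whose domain matches the other; composition fails here.

type clash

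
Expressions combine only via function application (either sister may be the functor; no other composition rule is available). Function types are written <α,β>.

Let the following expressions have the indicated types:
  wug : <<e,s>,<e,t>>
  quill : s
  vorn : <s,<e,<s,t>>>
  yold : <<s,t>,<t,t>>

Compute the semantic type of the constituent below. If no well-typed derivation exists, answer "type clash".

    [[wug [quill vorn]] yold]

type clash

[quill vorn]: vorn is <s,<e,<s,t>>>, quill is s; result <e,<s,t>>.
At [wug [quill vorn]]: neither <<e,s>,<e,t>> nor <e,<s,t>> can take the other as argument; the node is ill-typed.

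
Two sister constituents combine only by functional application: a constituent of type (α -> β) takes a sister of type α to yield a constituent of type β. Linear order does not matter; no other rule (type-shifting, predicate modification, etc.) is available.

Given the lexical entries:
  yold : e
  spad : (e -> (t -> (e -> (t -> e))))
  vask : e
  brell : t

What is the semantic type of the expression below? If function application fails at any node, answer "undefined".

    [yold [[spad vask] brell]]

[spad vask]: functor spad : (e -> (t -> (e -> (t -> e)))), argument vask : e; result (t -> (e -> (t -> e))).
[[spad vask] brell]: functor [spad vask] : (t -> (e -> (t -> e))), argument brell : t; result (e -> (t -> e)).
[yold [[spad vask] brell]]: functor [[spad vask] brell] : (e -> (t -> e)), argument yold : e; result (t -> e).

(t -> e)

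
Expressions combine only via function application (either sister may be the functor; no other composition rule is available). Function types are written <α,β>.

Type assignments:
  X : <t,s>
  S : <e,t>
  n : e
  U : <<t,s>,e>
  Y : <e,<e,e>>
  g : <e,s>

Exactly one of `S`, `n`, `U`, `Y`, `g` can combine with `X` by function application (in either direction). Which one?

U

S : <e,t> — does not combine with X.
n : e — does not combine with X.
U — combines: U : <<t,s>,e> takes X : <t,s> as argument, giving e.
Y : <e,<e,e>> — does not combine with X.
g : <e,s> — does not combine with X.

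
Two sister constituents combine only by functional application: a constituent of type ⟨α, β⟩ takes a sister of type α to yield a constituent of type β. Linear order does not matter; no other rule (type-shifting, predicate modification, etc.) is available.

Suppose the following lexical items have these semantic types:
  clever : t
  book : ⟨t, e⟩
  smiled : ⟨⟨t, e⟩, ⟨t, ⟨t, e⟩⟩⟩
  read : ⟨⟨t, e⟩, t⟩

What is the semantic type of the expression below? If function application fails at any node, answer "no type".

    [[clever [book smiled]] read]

t

At [book smiled], smiled : ⟨⟨t, e⟩, ⟨t, ⟨t, e⟩⟩⟩ takes book : ⟨t, e⟩, giving ⟨t, ⟨t, e⟩⟩.
At [clever [book smiled]], [book smiled] : ⟨t, ⟨t, e⟩⟩ takes clever : t, giving ⟨t, e⟩.
At [[clever [book smiled]] read], read : ⟨⟨t, e⟩, t⟩ takes [clever [book smiled]] : ⟨t, e⟩, giving t.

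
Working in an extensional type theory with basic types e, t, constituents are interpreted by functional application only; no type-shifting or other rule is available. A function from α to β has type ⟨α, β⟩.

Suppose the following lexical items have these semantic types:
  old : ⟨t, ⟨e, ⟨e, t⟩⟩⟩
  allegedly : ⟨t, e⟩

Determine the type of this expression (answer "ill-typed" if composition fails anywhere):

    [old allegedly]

At [old allegedly]: neither ⟨t, ⟨e, ⟨e, t⟩⟩⟩ nor ⟨t, e⟩ can take the other as argument; the node is ill-typed.

ill-typed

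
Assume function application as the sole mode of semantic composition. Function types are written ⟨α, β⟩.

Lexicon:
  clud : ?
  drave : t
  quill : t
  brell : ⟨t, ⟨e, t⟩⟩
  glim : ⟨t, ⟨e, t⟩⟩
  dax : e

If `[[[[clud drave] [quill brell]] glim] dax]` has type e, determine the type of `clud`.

[[[[clud drave] [quill brell]] glim] dax] is required to be e. dax : e cannot yield e as functor, so [[[clud drave] [quill brell]] glim] : ⟨e, e⟩.
[[[clud drave] [quill brell]] glim] is required to be ⟨e, e⟩. glim : ⟨t, ⟨e, t⟩⟩ cannot yield ⟨e, e⟩ as functor, so [[clud drave] [quill brell]] : ⟨⟨t, ⟨e, t⟩⟩, ⟨e, e⟩⟩.
[[clud drave] [quill brell]] is required to be ⟨⟨t, ⟨e, t⟩⟩, ⟨e, e⟩⟩. [quill brell] : ⟨e, t⟩ cannot yield ⟨⟨t, ⟨e, t⟩⟩, ⟨e, e⟩⟩ as functor, so [clud drave] : ⟨⟨e, t⟩, ⟨⟨t, ⟨e, t⟩⟩, ⟨e, e⟩⟩⟩.
[clud drave] is required to be ⟨⟨e, t⟩, ⟨⟨t, ⟨e, t⟩⟩, ⟨e, e⟩⟩⟩. drave : t cannot yield ⟨⟨e, t⟩, ⟨⟨t, ⟨e, t⟩⟩, ⟨e, e⟩⟩⟩ as functor, so clud : ⟨t, ⟨⟨e, t⟩, ⟨⟨t, ⟨e, t⟩⟩, ⟨e, e⟩⟩⟩⟩.

⟨t, ⟨⟨e, t⟩, ⟨⟨t, ⟨e, t⟩⟩, ⟨e, e⟩⟩⟩⟩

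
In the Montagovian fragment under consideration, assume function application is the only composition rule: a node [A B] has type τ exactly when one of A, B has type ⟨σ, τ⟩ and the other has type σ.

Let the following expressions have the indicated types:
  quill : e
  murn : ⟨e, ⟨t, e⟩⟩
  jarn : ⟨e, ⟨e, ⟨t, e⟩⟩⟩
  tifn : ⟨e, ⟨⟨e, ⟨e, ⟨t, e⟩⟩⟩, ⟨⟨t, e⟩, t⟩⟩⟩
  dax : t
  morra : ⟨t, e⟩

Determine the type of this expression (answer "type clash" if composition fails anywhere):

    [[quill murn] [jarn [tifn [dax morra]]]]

[quill murn]: functor murn : ⟨e, ⟨t, e⟩⟩, argument quill : e; result ⟨t, e⟩.
[dax morra]: functor morra : ⟨t, e⟩, argument dax : t; result e.
[tifn [dax morra]]: functor tifn : ⟨e, ⟨⟨e, ⟨e, ⟨t, e⟩⟩⟩, ⟨⟨t, e⟩, t⟩⟩⟩, argument [dax morra] : e; result ⟨⟨e, ⟨e, ⟨t, e⟩⟩⟩, ⟨⟨t, e⟩, t⟩⟩.
[jarn [tifn [dax morra]]]: functor [tifn [dax morra]] : ⟨⟨e, ⟨e, ⟨t, e⟩⟩⟩, ⟨⟨t, e⟩, t⟩⟩, argument jarn : ⟨e, ⟨e, ⟨t, e⟩⟩⟩; result ⟨⟨t, e⟩, t⟩.
[[quill murn] [jarn [tifn [dax morra]]]]: functor [jarn [tifn [dax morra]]] : ⟨⟨t, e⟩, t⟩, argument [quill murn] : ⟨t, e⟩; result t.

t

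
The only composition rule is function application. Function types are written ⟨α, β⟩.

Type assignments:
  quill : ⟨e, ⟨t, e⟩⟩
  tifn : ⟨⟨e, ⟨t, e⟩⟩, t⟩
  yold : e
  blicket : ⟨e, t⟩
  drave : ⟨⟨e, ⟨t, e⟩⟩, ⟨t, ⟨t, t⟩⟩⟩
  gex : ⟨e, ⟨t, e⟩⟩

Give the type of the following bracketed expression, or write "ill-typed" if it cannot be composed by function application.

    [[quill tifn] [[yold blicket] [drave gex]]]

t

[quill tifn]: tifn is ⟨⟨e, ⟨t, e⟩⟩, t⟩, quill is ⟨e, ⟨t, e⟩⟩; result t.
[yold blicket]: blicket is ⟨e, t⟩, yold is e; result t.
[drave gex]: drave is ⟨⟨e, ⟨t, e⟩⟩, ⟨t, ⟨t, t⟩⟩⟩, gex is ⟨e, ⟨t, e⟩⟩; result ⟨t, ⟨t, t⟩⟩.
[[yold blicket] [drave gex]]: [drave gex] is ⟨t, ⟨t, t⟩⟩, [yold blicket] is t; result ⟨t, t⟩.
[[quill tifn] [[yold blicket] [drave gex]]]: [[yold blicket] [drave gex]] is ⟨t, t⟩, [quill tifn] is t; result t.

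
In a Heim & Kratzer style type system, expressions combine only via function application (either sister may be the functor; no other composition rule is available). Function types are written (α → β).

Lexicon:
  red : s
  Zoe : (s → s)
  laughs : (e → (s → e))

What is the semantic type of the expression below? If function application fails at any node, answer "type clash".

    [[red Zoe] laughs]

[red Zoe]: (s → s) applied to s yields s.
[[red Zoe] laughs]: s with (e → (s → e)) — neither is a function whose domain matches the other; composition fails here.

type clash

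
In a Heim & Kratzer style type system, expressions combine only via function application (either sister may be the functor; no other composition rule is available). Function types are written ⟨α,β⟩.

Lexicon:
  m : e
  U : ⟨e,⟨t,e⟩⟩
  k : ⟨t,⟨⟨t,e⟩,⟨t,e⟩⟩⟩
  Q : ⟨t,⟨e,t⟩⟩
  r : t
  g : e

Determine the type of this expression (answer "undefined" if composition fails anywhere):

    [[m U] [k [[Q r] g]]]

[m U]: U is ⟨e,⟨t,e⟩⟩, m is e; result ⟨t,e⟩.
[Q r]: Q is ⟨t,⟨e,t⟩⟩, r is t; result ⟨e,t⟩.
[[Q r] g]: [Q r] is ⟨e,t⟩, g is e; result t.
[k [[Q r] g]]: k is ⟨t,⟨⟨t,e⟩,⟨t,e⟩⟩⟩, [[Q r] g] is t; result ⟨⟨t,e⟩,⟨t,e⟩⟩.
[[m U] [k [[Q r] g]]]: [k [[Q r] g]] is ⟨⟨t,e⟩,⟨t,e⟩⟩, [m U] is ⟨t,e⟩; result ⟨t,e⟩.

⟨t,e⟩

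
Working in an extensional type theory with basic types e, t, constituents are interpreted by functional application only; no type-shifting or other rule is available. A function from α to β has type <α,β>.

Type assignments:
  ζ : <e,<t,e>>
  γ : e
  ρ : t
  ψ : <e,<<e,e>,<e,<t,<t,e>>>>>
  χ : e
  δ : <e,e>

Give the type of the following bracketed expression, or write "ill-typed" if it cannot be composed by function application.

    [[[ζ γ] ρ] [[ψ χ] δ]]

<t,<t,e>>

At [ζ γ], ζ : <e,<t,e>> takes γ : e, giving <t,e>.
At [[ζ γ] ρ], [ζ γ] : <t,e> takes ρ : t, giving e.
At [ψ χ], ψ : <e,<<e,e>,<e,<t,<t,e>>>>> takes χ : e, giving <<e,e>,<e,<t,<t,e>>>>.
At [[ψ χ] δ], [ψ χ] : <<e,e>,<e,<t,<t,e>>>> takes δ : <e,e>, giving <e,<t,<t,e>>>.
At [[[ζ γ] ρ] [[ψ χ] δ]], [[ψ χ] δ] : <e,<t,<t,e>>> takes [[ζ γ] ρ] : e, giving <t,<t,e>>.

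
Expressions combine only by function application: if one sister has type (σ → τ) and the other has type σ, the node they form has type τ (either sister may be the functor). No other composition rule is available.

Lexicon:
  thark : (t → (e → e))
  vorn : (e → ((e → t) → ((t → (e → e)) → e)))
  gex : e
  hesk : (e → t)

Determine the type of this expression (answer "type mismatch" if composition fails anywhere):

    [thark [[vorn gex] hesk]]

[vorn gex]: functor vorn : (e → ((e → t) → ((t → (e → e)) → e))), argument gex : e; result ((e → t) → ((t → (e → e)) → e)).
[[vorn gex] hesk]: functor [vorn gex] : ((e → t) → ((t → (e → e)) → e)), argument hesk : (e → t); result ((t → (e → e)) → e).
[thark [[vorn gex] hesk]]: functor [[vorn gex] hesk] : ((t → (e → e)) → e), argument thark : (t → (e → e)); result e.

e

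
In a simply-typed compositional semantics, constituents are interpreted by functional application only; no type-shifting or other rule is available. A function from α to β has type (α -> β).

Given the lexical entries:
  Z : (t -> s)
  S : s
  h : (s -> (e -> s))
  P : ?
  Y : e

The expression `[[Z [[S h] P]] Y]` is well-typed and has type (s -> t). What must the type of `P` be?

For [[Z [[S h] P]] Y] to have type (s -> t) with Y of type e, [Z [[S h] P]] must be the function: [Z [[S h] P]] : (e -> (s -> t)).
For [Z [[S h] P]] to have type (e -> (s -> t)) with Z of type (t -> s), [[S h] P] must be the function: [[S h] P] : ((t -> s) -> (e -> (s -> t))).
For [[S h] P] to have type ((t -> s) -> (e -> (s -> t))) with [S h] of type (e -> s), P must be the function: P : ((e -> s) -> ((t -> s) -> (e -> (s -> t)))).

((e -> s) -> ((t -> s) -> (e -> (s -> t))))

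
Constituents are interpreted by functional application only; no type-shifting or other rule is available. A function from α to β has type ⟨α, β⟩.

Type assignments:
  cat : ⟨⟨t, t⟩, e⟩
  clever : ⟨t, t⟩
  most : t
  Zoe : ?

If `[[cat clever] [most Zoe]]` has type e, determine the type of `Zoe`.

For [[cat clever] [most Zoe]] to have type e with [cat clever] of type e, [most Zoe] must be the function: [most Zoe] : ⟨e, e⟩.
For [most Zoe] to have type ⟨e, e⟩ with most of type t, Zoe must be the function: Zoe : ⟨t, ⟨e, e⟩⟩.

⟨t, ⟨e, e⟩⟩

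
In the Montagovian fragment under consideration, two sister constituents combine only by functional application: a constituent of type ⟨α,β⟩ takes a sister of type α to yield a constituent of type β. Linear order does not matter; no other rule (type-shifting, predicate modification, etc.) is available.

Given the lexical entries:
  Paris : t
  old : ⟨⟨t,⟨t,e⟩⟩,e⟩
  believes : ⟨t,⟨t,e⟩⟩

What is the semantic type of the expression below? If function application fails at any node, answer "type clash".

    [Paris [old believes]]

type clash

[old believes]: functor old : ⟨⟨t,⟨t,e⟩⟩,e⟩, argument believes : ⟨t,⟨t,e⟩⟩; result e.
[Paris [old believes]]: t and e cannot combine by function application — type clash.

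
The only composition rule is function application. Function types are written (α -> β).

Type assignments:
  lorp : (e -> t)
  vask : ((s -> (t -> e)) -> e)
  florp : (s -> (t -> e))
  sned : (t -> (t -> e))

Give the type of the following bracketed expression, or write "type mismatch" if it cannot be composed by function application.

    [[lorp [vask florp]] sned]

[vask florp]: ((s -> (t -> e)) -> e) applied to (s -> (t -> e)) yields e.
[lorp [vask florp]]: (e -> t) applied to e yields t.
[[lorp [vask florp]] sned]: (t -> (t -> e)) applied to t yields (t -> e).

(t -> e)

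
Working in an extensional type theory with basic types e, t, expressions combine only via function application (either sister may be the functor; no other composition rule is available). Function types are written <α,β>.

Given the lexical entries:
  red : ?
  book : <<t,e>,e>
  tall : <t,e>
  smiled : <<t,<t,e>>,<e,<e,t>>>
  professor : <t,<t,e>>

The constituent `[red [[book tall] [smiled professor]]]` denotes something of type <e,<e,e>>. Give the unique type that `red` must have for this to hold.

At [red [[book tall] [smiled professor]]] (required: <e,<e,e>>): [[book tall] [smiled professor]] is <e,t>, which is not a function with range <e,<e,e>>; hence red is the functor — type <<e,t>,<e,<e,e>>>.

<<e,t>,<e,<e,e>>>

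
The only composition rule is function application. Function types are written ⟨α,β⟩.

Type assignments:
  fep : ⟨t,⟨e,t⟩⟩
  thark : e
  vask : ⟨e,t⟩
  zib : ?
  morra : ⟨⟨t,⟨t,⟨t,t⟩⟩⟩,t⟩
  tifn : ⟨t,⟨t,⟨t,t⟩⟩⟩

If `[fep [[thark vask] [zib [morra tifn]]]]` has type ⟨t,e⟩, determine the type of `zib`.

For [fep [[thark vask] [zib [morra tifn]]]] to have type ⟨t,e⟩ with fep of type ⟨t,⟨e,t⟩⟩, [[thark vask] [zib [morra tifn]]] must be the function: [[thark vask] [zib [morra tifn]]] : ⟨⟨t,⟨e,t⟩⟩,⟨t,e⟩⟩.
For [[thark vask] [zib [morra tifn]]] to have type ⟨⟨t,⟨e,t⟩⟩,⟨t,e⟩⟩ with [thark vask] of type t, [zib [morra tifn]] must be the function: [zib [morra tifn]] : ⟨t,⟨⟨t,⟨e,t⟩⟩,⟨t,e⟩⟩⟩.
For [zib [morra tifn]] to have type ⟨t,⟨⟨t,⟨e,t⟩⟩,⟨t,e⟩⟩⟩ with [morra tifn] of type t, zib must be the function: zib : ⟨t,⟨t,⟨⟨t,⟨e,t⟩⟩,⟨t,e⟩⟩⟩⟩.

⟨t,⟨t,⟨⟨t,⟨e,t⟩⟩,⟨t,e⟩⟩⟩⟩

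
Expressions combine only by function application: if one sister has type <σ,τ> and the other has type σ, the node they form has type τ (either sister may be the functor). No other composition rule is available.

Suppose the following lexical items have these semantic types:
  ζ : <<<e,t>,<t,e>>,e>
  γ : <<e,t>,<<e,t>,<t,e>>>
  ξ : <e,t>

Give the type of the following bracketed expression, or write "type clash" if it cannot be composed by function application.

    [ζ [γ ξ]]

At [γ ξ], γ : <<e,t>,<<e,t>,<t,e>>> takes ξ : <e,t>, giving <<e,t>,<t,e>>.
At [ζ [γ ξ]], ζ : <<<e,t>,<t,e>>,e> takes [γ ξ] : <<e,t>,<t,e>>, giving e.

e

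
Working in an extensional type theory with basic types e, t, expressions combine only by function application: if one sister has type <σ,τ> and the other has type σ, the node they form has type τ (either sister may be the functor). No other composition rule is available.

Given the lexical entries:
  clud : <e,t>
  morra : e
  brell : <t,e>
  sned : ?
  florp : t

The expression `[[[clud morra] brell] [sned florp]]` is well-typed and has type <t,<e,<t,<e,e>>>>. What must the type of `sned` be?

<t,<e,<t,<e,<t,<e,e>>>>>>

[[[clud morra] brell] [sned florp]] must have type <t,<e,<t,<e,e>>>>. The sister [[clud morra] brell] has type e; that is not a function onto <t,<e,<t,<e,e>>>>, so [sned florp] must be the functor, of type <e,<t,<e,<t,<e,e>>>>>.
[sned florp] must have type <e,<t,<e,<t,<e,e>>>>>. The sister florp has type t; that is not a function onto <e,<t,<e,<t,<e,e>>>>>, so sned must be the functor, of type <t,<e,<t,<e,<t,<e,e>>>>>>.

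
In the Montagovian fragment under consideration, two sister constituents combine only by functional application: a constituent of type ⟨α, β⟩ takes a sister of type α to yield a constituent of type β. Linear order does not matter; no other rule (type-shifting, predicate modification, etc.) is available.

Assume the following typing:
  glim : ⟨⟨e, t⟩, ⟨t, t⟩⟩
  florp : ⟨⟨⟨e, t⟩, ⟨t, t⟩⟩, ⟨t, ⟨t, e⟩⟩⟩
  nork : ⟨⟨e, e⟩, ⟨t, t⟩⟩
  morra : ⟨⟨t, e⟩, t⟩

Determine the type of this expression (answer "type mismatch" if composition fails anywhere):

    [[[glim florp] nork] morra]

type mismatch

[glim florp] — florp of type ⟨⟨⟨e, t⟩, ⟨t, t⟩⟩, ⟨t, ⟨t, e⟩⟩⟩ combines with glim of type ⟨⟨e, t⟩, ⟨t, t⟩⟩: type ⟨t, ⟨t, e⟩⟩.
At [[glim florp] nork]: neither ⟨t, ⟨t, e⟩⟩ nor ⟨⟨e, e⟩, ⟨t, t⟩⟩ can take the other as argument; the node is ill-typed.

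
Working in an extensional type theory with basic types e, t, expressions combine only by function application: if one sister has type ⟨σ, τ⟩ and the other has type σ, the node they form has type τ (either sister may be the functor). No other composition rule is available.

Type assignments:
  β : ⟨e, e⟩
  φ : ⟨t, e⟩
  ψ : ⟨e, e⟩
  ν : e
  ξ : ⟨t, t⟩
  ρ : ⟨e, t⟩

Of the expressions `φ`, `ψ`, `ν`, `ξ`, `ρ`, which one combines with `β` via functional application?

ν

φ : ⟨t, e⟩ — no; β wants e, and φ wants t.
ψ : ⟨e, e⟩ — no; β wants e, and ψ wants e.
ν — combines: β : ⟨e, e⟩ takes ν : e as argument, giving e.
ξ : ⟨t, t⟩ — no; β wants e, and ξ wants t.
ρ : ⟨e, t⟩ — no; β wants e, and ρ wants e.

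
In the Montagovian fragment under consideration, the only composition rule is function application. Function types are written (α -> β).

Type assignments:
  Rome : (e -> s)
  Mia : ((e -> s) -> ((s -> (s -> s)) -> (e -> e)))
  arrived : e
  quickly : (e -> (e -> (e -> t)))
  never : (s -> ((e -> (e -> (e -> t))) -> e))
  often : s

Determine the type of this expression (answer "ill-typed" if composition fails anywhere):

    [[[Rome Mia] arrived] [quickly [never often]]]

ill-typed

At [Rome Mia], Mia : ((e -> s) -> ((s -> (s -> s)) -> (e -> e))) takes Rome : (e -> s), giving ((s -> (s -> s)) -> (e -> e)).
At [[Rome Mia] arrived]: neither ((s -> (s -> s)) -> (e -> e)) nor e can take the other as argument; the node is ill-typed.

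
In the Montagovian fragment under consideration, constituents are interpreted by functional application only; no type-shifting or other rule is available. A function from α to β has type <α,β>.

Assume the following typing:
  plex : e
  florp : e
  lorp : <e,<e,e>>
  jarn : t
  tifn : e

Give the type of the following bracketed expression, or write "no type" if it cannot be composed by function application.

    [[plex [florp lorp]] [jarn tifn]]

[florp lorp] — lorp of type <e,<e,e>> combines with florp of type e: type <e,e>.
[plex [florp lorp]] — [florp lorp] of type <e,e> combines with plex of type e: type e.
At [jarn tifn]: neither t nor e can take the other as argument; the node is ill-typed.

no type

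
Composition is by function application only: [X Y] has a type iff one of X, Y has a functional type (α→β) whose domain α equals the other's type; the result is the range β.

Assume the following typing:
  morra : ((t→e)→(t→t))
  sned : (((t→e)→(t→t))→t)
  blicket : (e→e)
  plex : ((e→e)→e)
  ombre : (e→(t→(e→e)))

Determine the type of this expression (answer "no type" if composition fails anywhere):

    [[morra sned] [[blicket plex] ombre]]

At [morra sned], sned : (((t→e)→(t→t))→t) takes morra : ((t→e)→(t→t)), giving t.
At [blicket plex], plex : ((e→e)→e) takes blicket : (e→e), giving e.
At [[blicket plex] ombre], ombre : (e→(t→(e→e))) takes [blicket plex] : e, giving (t→(e→e)).
At [[morra sned] [[blicket plex] ombre]], [[blicket plex] ombre] : (t→(e→e)) takes [morra sned] : t, giving (e→e).

(e→e)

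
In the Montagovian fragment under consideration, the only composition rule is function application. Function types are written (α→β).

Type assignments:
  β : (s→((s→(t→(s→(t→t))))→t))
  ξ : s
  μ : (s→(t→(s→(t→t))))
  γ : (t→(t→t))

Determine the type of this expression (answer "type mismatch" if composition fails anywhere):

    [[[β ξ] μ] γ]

(t→t)

At [β ξ], β : (s→((s→(t→(s→(t→t))))→t)) takes ξ : s, giving ((s→(t→(s→(t→t))))→t).
At [[β ξ] μ], [β ξ] : ((s→(t→(s→(t→t))))→t) takes μ : (s→(t→(s→(t→t)))), giving t.
At [[[β ξ] μ] γ], γ : (t→(t→t)) takes [[β ξ] μ] : t, giving (t→t).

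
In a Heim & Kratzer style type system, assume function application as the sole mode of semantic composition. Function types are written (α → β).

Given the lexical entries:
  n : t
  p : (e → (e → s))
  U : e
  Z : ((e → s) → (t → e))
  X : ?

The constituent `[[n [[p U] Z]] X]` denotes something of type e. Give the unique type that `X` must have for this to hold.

[[n [[p U] Z]] X] is required to be e. [n [[p U] Z]] : e cannot yield e as functor, so X : (e → e).

(e → e)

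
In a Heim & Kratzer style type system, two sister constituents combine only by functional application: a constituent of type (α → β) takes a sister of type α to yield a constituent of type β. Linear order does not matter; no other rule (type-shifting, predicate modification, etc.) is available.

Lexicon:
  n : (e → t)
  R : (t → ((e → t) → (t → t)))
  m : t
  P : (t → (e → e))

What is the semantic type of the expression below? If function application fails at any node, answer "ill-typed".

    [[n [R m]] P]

ill-typed

At [R m], R : (t → ((e → t) → (t → t))) takes m : t, giving ((e → t) → (t → t)).
At [n [R m]], [R m] : ((e → t) → (t → t)) takes n : (e → t), giving (t → t).
At [[n [R m]] P]: neither (t → t) nor (t → (e → e)) can take the other as argument; the node is ill-typed.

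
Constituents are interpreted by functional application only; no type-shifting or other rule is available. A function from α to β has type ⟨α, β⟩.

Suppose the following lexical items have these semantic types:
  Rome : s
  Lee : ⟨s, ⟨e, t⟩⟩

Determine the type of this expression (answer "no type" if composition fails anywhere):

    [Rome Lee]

⟨e, t⟩

[Rome Lee] — Lee of type ⟨s, ⟨e, t⟩⟩ combines with Rome of type s: type ⟨e, t⟩.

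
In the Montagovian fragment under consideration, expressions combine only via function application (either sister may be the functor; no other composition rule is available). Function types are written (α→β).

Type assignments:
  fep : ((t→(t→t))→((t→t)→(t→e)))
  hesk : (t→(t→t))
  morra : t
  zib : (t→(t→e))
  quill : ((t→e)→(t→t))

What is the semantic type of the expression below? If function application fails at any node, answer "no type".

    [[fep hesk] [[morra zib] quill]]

[fep hesk]: functor fep : ((t→(t→t))→((t→t)→(t→e))), argument hesk : (t→(t→t)); result ((t→t)→(t→e)).
[morra zib]: functor zib : (t→(t→e)), argument morra : t; result (t→e).
[[morra zib] quill]: functor quill : ((t→e)→(t→t)), argument [morra zib] : (t→e); result (t→t).
[[fep hesk] [[morra zib] quill]]: functor [fep hesk] : ((t→t)→(t→e)), argument [[morra zib] quill] : (t→t); result (t→e).

(t→e)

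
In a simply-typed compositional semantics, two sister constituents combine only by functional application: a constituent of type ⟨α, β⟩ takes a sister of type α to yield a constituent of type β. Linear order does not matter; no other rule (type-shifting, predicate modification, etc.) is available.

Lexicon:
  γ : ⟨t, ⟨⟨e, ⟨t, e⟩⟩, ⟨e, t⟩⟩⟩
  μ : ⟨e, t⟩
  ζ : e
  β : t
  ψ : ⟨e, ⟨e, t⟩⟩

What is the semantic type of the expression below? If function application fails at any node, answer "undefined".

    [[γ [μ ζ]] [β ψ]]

undefined

[μ ζ]: μ is ⟨e, t⟩, ζ is e; result t.
[γ [μ ζ]]: γ is ⟨t, ⟨⟨e, ⟨t, e⟩⟩, ⟨e, t⟩⟩⟩, [μ ζ] is t; result ⟨⟨e, ⟨t, e⟩⟩, ⟨e, t⟩⟩.
[β ψ]: t with ⟨e, ⟨e, t⟩⟩ — neither is a function whose domain matches the other; composition fails here.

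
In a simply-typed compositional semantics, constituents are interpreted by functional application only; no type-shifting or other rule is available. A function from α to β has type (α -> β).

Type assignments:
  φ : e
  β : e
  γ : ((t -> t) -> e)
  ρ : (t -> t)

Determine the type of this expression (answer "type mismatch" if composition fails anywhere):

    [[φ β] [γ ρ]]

type mismatch

[φ β]: e and e cannot combine by function application — type clash.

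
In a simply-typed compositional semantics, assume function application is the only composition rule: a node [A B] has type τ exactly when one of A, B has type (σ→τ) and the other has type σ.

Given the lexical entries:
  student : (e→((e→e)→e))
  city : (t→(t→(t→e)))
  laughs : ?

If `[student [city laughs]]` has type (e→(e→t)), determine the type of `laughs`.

For [student [city laughs]] to have type (e→(e→t)) with student of type (e→((e→e)→e)), [city laughs] must be the function: [city laughs] : ((e→((e→e)→e))→(e→(e→t))).
For [city laughs] to have type ((e→((e→e)→e))→(e→(e→t))) with city of type (t→(t→(t→e))), laughs must be the function: laughs : ((t→(t→(t→e)))→((e→((e→e)→e))→(e→(e→t)))).

((t→(t→(t→e)))→((e→((e→e)→e))→(e→(e→t))))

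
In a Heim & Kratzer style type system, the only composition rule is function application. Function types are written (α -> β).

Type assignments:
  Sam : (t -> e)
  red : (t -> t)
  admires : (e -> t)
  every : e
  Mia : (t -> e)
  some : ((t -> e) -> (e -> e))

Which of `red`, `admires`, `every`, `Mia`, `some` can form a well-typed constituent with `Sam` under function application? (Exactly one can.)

some

red : (t -> t) — does not combine with Sam.
admires : (e -> t) — does not combine with Sam.
every : e — does not combine with Sam.
Mia : (t -> e) — does not combine with Sam.
some — combines: some : ((t -> e) -> (e -> e)) takes Sam : (t -> e) as argument, giving (e -> e).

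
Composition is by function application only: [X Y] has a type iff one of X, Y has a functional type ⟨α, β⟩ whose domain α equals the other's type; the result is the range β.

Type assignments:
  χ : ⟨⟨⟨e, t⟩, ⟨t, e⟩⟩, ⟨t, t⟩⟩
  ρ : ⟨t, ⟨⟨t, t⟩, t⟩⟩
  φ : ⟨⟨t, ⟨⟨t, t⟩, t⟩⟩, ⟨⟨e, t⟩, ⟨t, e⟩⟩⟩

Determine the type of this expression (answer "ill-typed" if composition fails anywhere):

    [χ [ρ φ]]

⟨t, t⟩

[ρ φ]: functor φ : ⟨⟨t, ⟨⟨t, t⟩, t⟩⟩, ⟨⟨e, t⟩, ⟨t, e⟩⟩⟩, argument ρ : ⟨t, ⟨⟨t, t⟩, t⟩⟩; result ⟨⟨e, t⟩, ⟨t, e⟩⟩.
[χ [ρ φ]]: functor χ : ⟨⟨⟨e, t⟩, ⟨t, e⟩⟩, ⟨t, t⟩⟩, argument [ρ φ] : ⟨⟨e, t⟩, ⟨t, e⟩⟩; result ⟨t, t⟩.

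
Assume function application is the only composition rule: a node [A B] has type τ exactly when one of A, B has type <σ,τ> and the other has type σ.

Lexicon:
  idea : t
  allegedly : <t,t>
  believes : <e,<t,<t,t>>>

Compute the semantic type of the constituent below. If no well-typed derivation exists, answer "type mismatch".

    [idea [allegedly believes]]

[allegedly believes]: <t,t> and <e,<t,<t,t>>> cannot combine by function application — type clash.

type mismatch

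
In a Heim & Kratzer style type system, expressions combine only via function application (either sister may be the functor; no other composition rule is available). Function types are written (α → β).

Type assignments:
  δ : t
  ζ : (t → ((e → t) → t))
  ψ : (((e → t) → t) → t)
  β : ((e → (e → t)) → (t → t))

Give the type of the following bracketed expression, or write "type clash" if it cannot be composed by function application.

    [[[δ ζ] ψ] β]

[δ ζ]: (t → ((e → t) → t)) applied to t yields ((e → t) → t).
[[δ ζ] ψ]: (((e → t) → t) → t) applied to ((e → t) → t) yields t.
[[[δ ζ] ψ] β]: t with ((e → (e → t)) → (t → t)) — neither is a function whose domain matches the other; composition fails here.

type clash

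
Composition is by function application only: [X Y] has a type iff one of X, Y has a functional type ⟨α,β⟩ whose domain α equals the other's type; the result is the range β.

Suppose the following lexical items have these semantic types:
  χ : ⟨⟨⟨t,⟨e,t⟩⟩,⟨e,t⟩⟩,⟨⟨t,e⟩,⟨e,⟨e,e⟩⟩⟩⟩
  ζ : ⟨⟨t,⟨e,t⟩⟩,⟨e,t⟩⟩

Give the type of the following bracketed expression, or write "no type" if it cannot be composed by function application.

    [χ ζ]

⟨⟨t,e⟩,⟨e,⟨e,e⟩⟩⟩

[χ ζ]: χ is ⟨⟨⟨t,⟨e,t⟩⟩,⟨e,t⟩⟩,⟨⟨t,e⟩,⟨e,⟨e,e⟩⟩⟩⟩, ζ is ⟨⟨t,⟨e,t⟩⟩,⟨e,t⟩⟩; result ⟨⟨t,e⟩,⟨e,⟨e,e⟩⟩⟩.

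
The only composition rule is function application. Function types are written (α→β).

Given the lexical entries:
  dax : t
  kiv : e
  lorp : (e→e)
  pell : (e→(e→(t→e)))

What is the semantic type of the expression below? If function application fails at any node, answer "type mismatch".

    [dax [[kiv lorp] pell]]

[kiv lorp]: lorp is (e→e), kiv is e; result e.
[[kiv lorp] pell]: pell is (e→(e→(t→e))), [kiv lorp] is e; result (e→(t→e)).
[dax [[kiv lorp] pell]]: t with (e→(t→e)) — neither is a function whose domain matches the other; composition fails here.

type mismatch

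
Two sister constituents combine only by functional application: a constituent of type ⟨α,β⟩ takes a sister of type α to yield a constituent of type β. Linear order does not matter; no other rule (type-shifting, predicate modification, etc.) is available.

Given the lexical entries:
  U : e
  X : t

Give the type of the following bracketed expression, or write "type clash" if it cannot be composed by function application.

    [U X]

[U X]: e and t cannot combine by function application — type clash.

type clash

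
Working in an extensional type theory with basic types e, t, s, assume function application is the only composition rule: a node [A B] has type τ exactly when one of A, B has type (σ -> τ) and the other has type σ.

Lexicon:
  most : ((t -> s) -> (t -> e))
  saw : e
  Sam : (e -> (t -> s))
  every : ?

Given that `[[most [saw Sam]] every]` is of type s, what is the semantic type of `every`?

((t -> e) -> s)

At [[most [saw Sam]] every] (required: s): [most [saw Sam]] is (t -> e), which is not a function with range s; hence every is the functor — type ((t -> e) -> s).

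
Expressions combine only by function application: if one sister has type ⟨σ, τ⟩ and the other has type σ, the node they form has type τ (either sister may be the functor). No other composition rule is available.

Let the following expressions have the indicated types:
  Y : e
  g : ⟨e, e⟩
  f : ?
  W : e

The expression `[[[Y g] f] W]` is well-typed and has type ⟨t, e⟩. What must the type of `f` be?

[[[Y g] f] W] is required to be ⟨t, e⟩. W : e cannot yield ⟨t, e⟩ as functor, so [[Y g] f] : ⟨e, ⟨t, e⟩⟩.
[[Y g] f] is required to be ⟨e, ⟨t, e⟩⟩. [Y g] : e cannot yield ⟨e, ⟨t, e⟩⟩ as functor, so f : ⟨e, ⟨e, ⟨t, e⟩⟩⟩.

⟨e, ⟨e, ⟨t, e⟩⟩⟩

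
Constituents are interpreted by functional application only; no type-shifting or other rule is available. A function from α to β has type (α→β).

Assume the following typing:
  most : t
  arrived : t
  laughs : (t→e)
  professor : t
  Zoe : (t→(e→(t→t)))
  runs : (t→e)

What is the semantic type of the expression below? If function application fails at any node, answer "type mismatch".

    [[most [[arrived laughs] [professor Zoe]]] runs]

e

[arrived laughs]: (t→e) applied to t yields e.
[professor Zoe]: (t→(e→(t→t))) applied to t yields (e→(t→t)).
[[arrived laughs] [professor Zoe]]: (e→(t→t)) applied to e yields (t→t).
[most [[arrived laughs] [professor Zoe]]]: (t→t) applied to t yields t.
[[most [[arrived laughs] [professor Zoe]]] runs]: (t→e) applied to t yields e.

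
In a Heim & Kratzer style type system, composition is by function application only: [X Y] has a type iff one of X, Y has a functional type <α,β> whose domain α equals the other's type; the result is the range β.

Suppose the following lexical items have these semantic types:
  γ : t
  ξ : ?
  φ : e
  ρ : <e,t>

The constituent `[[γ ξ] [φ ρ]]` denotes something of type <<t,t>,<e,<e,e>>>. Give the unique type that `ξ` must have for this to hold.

<t,<t,<<t,t>,<e,<e,e>>>>>

At [[γ ξ] [φ ρ]] (required: <<t,t>,<e,<e,e>>>): [φ ρ] is t, which is not a function with range <<t,t>,<e,<e,e>>>; hence [γ ξ] is the functor — type <t,<<t,t>,<e,<e,e>>>>.
At [γ ξ] (required: <t,<<t,t>,<e,<e,e>>>>): γ is t, which is not a function with range <t,<<t,t>,<e,<e,e>>>>; hence ξ is the functor — type <t,<t,<<t,t>,<e,<e,e>>>>>.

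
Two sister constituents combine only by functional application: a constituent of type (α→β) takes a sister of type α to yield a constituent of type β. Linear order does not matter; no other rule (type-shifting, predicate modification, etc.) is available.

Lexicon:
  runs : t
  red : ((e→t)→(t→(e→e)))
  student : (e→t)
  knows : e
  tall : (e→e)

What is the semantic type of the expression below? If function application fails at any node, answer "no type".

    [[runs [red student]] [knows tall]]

e

[red student]: ((e→t)→(t→(e→e))) applied to (e→t) yields (t→(e→e)).
[runs [red student]]: (t→(e→e)) applied to t yields (e→e).
[knows tall]: (e→e) applied to e yields e.
[[runs [red student]] [knows tall]]: (e→e) applied to e yields e.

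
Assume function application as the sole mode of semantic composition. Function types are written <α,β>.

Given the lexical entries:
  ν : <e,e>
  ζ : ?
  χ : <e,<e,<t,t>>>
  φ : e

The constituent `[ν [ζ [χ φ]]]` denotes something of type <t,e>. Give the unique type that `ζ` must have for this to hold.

<<e,<t,t>>,<<e,e>,<t,e>>>

[ν [ζ [χ φ]]] must have type <t,e>. The sister ν has type <e,e>; that is not a function onto <t,e>, so [ζ [χ φ]] must be the functor, of type <<e,e>,<t,e>>.
[ζ [χ φ]] must have type <<e,e>,<t,e>>. The sister [χ φ] has type <e,<t,t>>; that is not a function onto <<e,e>,<t,e>>, so ζ must be the functor, of type <<e,<t,t>>,<<e,e>,<t,e>>>.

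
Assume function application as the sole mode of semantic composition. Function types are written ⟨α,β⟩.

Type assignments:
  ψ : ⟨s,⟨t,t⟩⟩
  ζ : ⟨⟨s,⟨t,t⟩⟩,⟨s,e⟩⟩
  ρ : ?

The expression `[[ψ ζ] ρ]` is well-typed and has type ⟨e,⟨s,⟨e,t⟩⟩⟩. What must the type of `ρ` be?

[[ψ ζ] ρ] must have type ⟨e,⟨s,⟨e,t⟩⟩⟩. The sister [ψ ζ] has type ⟨s,e⟩; that is not a function onto ⟨e,⟨s,⟨e,t⟩⟩⟩, so ρ must be the functor, of type ⟨⟨s,e⟩,⟨e,⟨s,⟨e,t⟩⟩⟩⟩.

⟨⟨s,e⟩,⟨e,⟨s,⟨e,t⟩⟩⟩⟩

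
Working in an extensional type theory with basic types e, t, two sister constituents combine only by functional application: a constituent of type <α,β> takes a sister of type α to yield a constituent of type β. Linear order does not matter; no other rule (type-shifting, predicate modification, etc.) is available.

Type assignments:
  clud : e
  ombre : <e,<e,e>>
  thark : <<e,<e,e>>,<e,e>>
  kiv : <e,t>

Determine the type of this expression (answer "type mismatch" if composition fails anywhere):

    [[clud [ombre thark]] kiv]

t

[ombre thark] — thark of type <<e,<e,e>>,<e,e>> combines with ombre of type <e,<e,e>>: type <e,e>.
[clud [ombre thark]] — [ombre thark] of type <e,e> combines with clud of type e: type e.
[[clud [ombre thark]] kiv] — kiv of type <e,t> combines with [clud [ombre thark]] of type e: type t.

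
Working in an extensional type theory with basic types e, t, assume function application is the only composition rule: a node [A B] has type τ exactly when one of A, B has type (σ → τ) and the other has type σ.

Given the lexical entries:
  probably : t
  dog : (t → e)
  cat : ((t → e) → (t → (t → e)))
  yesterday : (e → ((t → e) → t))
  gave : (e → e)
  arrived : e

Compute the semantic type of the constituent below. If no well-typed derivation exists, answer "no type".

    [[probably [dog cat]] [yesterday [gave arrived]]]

[dog cat]: ((t → e) → (t → (t → e))) applied to (t → e) yields (t → (t → e)).
[probably [dog cat]]: (t → (t → e)) applied to t yields (t → e).
[gave arrived]: (e → e) applied to e yields e.
[yesterday [gave arrived]]: (e → ((t → e) → t)) applied to e yields ((t → e) → t).
[[probably [dog cat]] [yesterday [gave arrived]]]: ((t → e) → t) applied to (t → e) yields t.

t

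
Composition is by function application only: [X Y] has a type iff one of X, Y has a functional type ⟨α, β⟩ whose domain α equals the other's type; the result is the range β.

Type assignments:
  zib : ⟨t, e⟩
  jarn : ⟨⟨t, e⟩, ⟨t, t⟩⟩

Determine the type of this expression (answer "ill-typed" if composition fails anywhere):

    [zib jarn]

At [zib jarn], jarn : ⟨⟨t, e⟩, ⟨t, t⟩⟩ takes zib : ⟨t, e⟩, giving ⟨t, t⟩.

⟨t, t⟩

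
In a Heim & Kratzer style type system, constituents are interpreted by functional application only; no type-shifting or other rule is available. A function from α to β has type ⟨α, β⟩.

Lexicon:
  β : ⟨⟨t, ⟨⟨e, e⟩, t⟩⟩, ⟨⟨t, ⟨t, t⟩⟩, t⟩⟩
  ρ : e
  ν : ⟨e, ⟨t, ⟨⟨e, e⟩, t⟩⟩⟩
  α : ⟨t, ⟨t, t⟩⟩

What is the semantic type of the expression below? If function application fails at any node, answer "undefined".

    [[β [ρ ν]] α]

t

[ρ ν]: functor ν : ⟨e, ⟨t, ⟨⟨e, e⟩, t⟩⟩⟩, argument ρ : e; result ⟨t, ⟨⟨e, e⟩, t⟩⟩.
[β [ρ ν]]: functor β : ⟨⟨t, ⟨⟨e, e⟩, t⟩⟩, ⟨⟨t, ⟨t, t⟩⟩, t⟩⟩, argument [ρ ν] : ⟨t, ⟨⟨e, e⟩, t⟩⟩; result ⟨⟨t, ⟨t, t⟩⟩, t⟩.
[[β [ρ ν]] α]: functor [β [ρ ν]] : ⟨⟨t, ⟨t, t⟩⟩, t⟩, argument α : ⟨t, ⟨t, t⟩⟩; result t.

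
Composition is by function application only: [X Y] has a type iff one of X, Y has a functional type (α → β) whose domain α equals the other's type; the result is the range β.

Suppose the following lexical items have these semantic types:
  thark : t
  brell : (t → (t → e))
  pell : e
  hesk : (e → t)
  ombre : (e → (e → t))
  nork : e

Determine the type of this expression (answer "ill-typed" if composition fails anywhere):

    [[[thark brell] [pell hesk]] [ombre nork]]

[thark brell]: brell is (t → (t → e)), thark is t; result (t → e).
[pell hesk]: hesk is (e → t), pell is e; result t.
[[thark brell] [pell hesk]]: [thark brell] is (t → e), [pell hesk] is t; result e.
[ombre nork]: ombre is (e → (e → t)), nork is e; result (e → t).
[[[thark brell] [pell hesk]] [ombre nork]]: [ombre nork] is (e → t), [[thark brell] [pell hesk]] is e; result t.

t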